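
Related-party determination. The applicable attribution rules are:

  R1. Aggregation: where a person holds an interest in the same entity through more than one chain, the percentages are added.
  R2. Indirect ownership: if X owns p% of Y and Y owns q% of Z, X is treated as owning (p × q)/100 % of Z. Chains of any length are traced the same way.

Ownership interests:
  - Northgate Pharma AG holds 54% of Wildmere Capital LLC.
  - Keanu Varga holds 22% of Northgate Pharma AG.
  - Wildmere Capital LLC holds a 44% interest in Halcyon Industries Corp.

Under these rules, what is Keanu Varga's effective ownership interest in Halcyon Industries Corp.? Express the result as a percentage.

5.2272%

Chain via Northgate Pharma AG → Wildmere Capital LLC (R2): 22% × 54% × 44% = 5.2272% of Halcyon Industries Corp.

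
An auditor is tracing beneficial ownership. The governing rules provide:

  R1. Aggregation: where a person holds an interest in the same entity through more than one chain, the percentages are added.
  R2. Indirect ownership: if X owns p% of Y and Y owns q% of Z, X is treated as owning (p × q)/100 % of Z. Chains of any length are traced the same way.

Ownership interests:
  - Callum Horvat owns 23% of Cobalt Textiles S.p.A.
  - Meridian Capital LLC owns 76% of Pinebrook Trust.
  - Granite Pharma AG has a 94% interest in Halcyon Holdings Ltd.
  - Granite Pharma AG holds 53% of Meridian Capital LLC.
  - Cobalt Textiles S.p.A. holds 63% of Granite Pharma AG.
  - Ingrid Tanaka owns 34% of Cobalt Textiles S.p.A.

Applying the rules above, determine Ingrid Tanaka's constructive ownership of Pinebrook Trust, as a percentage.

Chain via Cobalt Textiles S.p.A. → Granite Pharma AG → Meridian Capital LLC (R2): 34% × 63% × 53% × 76% = 8.627976% of Pinebrook Trust.

8.627976%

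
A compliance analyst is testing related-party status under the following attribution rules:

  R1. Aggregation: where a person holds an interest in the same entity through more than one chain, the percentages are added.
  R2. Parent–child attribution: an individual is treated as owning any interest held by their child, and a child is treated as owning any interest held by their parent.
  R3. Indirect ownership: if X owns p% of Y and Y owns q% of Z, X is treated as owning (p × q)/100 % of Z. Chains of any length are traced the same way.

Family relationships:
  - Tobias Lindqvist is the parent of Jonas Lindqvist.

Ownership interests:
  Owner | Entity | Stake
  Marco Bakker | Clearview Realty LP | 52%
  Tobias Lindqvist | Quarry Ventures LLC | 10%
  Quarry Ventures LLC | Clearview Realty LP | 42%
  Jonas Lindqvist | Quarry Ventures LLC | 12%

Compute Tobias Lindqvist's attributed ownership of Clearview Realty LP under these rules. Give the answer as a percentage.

9.24%

By parent–child attribution (R2), Tobias Lindqvist is treated as also owning Jonas Lindqvist's interest in Quarry Ventures LLC, giving 10% + 12% = 22%.
Chain via Quarry Ventures LLC (R3): 22% × 42% = 9.24% of Clearview Realty LP.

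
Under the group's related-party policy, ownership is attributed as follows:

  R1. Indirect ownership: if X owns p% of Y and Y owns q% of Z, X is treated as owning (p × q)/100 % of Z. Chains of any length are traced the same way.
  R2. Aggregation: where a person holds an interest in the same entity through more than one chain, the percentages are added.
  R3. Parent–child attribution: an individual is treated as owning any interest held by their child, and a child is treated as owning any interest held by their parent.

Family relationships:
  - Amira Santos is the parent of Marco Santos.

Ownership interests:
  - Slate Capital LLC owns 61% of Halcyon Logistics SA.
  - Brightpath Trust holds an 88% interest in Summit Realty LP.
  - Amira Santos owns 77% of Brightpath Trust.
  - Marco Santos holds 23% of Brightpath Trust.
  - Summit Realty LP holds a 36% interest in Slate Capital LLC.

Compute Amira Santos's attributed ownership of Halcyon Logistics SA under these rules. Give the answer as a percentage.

By parent–child attribution (R3), Amira Santos is treated as also owning Marco Santos's interest in Brightpath Trust, giving 77% + 23% = 100%.
Chain via Brightpath Trust → Summit Realty LP → Slate Capital LLC (R1): 100% × 88% × 36% × 61% = 19.3248% of Halcyon Logistics SA.

19.3248%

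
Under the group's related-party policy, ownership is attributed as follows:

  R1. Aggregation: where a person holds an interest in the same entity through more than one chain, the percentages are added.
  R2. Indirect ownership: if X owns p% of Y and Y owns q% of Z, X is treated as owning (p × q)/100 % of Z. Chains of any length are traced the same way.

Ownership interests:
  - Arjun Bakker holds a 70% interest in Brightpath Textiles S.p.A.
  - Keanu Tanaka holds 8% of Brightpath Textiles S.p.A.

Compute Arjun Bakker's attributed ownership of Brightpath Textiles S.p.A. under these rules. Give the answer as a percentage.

Direct interest in Brightpath Textiles S.p.A: 70%.

70%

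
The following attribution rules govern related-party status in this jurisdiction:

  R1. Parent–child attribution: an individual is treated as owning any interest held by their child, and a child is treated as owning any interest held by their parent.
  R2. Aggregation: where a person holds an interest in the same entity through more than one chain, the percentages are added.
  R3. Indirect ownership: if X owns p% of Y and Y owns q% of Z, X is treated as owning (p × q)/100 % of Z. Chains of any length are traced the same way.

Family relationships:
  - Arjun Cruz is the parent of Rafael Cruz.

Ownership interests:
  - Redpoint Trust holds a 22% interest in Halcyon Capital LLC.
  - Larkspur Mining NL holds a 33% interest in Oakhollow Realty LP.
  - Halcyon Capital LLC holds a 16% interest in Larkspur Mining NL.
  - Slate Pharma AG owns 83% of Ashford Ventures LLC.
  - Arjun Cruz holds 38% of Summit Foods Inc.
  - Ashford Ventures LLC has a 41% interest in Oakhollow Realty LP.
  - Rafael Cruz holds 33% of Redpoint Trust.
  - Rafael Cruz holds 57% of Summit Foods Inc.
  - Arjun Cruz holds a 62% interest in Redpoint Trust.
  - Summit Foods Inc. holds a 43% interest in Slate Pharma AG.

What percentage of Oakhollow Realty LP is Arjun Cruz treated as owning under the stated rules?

15.004775%

By parent–child attribution (R1), Arjun Cruz is treated as also owning Rafael Cruz's interest in Redpoint Trust, giving 62% + 33% = 95%.
By parent–child attribution (R1), Arjun Cruz is treated as also owning Rafael Cruz's interest in Summit Foods Inc, giving 38% + 57% = 95%.
Chain via Redpoint Trust → Halcyon Capital LLC → Larkspur Mining NL (R3): 95% × 22% × 16% × 33% = 1.10352% of Oakhollow Realty LP.
Chain via Summit Foods Inc. → Slate Pharma AG → Ashford Ventures LLC (R3): 95% × 43% × 83% × 41% = 13.901255% of Oakhollow Realty LP.
Aggregating (R2): 1.10352% + 13.901255% = 15.004775%.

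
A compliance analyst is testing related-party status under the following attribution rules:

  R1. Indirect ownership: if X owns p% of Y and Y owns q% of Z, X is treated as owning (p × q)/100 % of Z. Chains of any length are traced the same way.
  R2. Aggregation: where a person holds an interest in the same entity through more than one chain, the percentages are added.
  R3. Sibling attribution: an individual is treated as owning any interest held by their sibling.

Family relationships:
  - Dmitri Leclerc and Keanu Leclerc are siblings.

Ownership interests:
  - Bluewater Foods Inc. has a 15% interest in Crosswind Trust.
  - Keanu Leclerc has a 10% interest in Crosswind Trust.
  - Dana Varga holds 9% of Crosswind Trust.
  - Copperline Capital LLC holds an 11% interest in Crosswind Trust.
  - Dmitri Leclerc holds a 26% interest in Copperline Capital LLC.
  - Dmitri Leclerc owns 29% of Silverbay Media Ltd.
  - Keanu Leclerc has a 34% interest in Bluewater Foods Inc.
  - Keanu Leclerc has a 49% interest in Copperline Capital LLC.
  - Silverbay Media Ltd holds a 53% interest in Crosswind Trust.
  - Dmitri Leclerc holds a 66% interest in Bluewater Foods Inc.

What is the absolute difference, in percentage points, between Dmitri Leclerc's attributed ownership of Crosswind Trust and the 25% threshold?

By sibling attribution (R3), Dmitri Leclerc is treated as also owning Keanu Leclerc's interest in Copperline Capital LLC, giving 26% + 49% = 75%.
By sibling attribution (R3), Dmitri Leclerc is treated as also owning Keanu Leclerc's interest in Bluewater Foods Inc, giving 66% + 34% = 100%.
By sibling attribution (R3), Dmitri Leclerc is treated as owning Keanu Leclerc's 10% interest in Crosswind Trust.
Chain via Silverbay Media Ltd (R1): 29% × 53% = 15.37% of Crosswind Trust.
Chain via Copperline Capital LLC (R1): 75% × 11% = 8.25% of Crosswind Trust.
Chain via Bluewater Foods Inc. (R1): 100% × 15% = 15% of Crosswind Trust.
Direct interest in Crosswind Trust: 10%.
Aggregating (R2): 15.37% + 8.25% + 15% + 10% = 48.62%.
48.62% exceeds the 25% threshold by 23.62 percentage points.

23.62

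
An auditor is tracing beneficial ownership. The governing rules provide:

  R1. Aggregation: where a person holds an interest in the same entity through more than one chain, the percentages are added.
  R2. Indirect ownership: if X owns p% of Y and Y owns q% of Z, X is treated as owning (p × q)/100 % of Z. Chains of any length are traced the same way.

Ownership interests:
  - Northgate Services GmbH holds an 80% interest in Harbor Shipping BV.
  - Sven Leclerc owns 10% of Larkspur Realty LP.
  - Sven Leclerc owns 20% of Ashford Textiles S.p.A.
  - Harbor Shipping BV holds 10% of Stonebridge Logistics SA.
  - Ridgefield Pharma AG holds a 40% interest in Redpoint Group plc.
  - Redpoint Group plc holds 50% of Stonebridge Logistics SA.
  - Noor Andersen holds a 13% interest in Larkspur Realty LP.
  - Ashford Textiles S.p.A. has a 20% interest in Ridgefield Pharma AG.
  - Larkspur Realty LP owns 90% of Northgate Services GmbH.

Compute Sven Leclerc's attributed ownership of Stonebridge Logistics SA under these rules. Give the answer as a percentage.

Chain via Larkspur Realty LP → Northgate Services GmbH → Harbor Shipping BV (R2): 10% × 90% × 80% × 10% = 0.72% of Stonebridge Logistics SA.
Chain via Ashford Textiles S.p.A. → Ridgefield Pharma AG → Redpoint Group plc (R2): 20% × 20% × 40% × 50% = 0.8% of Stonebridge Logistics SA.
Aggregating (R1): 0.72% + 0.8% = 1.52%.

1.52%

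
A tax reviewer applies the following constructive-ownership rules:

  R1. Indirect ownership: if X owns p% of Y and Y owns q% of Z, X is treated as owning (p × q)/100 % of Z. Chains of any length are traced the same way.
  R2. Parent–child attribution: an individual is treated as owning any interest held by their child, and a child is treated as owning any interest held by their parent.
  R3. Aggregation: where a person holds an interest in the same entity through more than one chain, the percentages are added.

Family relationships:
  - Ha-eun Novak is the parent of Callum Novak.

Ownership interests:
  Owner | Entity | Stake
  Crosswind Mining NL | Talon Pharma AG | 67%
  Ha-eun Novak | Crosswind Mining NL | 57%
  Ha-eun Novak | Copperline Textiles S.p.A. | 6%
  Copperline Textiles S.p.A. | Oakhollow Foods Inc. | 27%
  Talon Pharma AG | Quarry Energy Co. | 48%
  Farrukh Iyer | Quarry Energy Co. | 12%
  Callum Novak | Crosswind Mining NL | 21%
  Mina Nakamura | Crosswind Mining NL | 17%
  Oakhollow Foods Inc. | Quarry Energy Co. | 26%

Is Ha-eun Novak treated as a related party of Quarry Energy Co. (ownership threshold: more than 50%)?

By parent–child attribution (R2), Ha-eun Novak is treated as also owning Callum Novak's interest in Crosswind Mining NL, giving 57% + 21% = 78%.
Chain via Copperline Textiles S.p.A. → Oakhollow Foods Inc. (R1): 6% × 27% × 26% = 0.4212% of Quarry Energy Co.
Chain via Crosswind Mining NL → Talon Pharma AG (R1): 78% × 67% × 48% = 25.0848% of Quarry Energy Co.
Aggregating (R3): 0.4212% + 25.0848% = 25.506%.
25.506% does not exceed the 50% threshold, so Ha-eun is not a related party to Quarry Energy Co.

No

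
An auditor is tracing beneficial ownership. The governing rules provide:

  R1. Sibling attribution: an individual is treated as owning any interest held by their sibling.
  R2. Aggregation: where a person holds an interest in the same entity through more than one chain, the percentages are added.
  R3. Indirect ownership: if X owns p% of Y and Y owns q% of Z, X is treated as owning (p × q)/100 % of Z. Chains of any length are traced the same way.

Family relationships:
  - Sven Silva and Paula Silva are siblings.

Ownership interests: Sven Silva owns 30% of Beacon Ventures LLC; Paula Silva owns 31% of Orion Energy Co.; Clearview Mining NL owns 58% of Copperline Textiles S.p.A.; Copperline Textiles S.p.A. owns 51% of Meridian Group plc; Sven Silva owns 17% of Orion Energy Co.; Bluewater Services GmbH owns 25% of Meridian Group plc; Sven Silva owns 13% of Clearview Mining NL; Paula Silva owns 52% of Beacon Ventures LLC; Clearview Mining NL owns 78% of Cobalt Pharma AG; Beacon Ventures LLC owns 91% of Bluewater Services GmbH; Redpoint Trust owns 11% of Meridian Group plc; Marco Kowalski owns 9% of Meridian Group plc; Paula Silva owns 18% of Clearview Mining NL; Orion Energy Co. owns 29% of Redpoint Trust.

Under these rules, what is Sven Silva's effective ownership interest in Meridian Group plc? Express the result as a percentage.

By sibling attribution (R1), Sven Silva is treated as also owning Paula Silva's interest in Beacon Ventures LLC, giving 30% + 52% = 82%.
By sibling attribution (R1), Sven Silva is treated as also owning Paula Silva's interest in Orion Energy Co, giving 17% + 31% = 48%.
By sibling attribution (R1), Sven Silva is treated as also owning Paula Silva's interest in Clearview Mining NL, giving 13% + 18% = 31%.
Chain via Beacon Ventures LLC → Bluewater Services GmbH (R3): 82% × 91% × 25% = 18.655% of Meridian Group plc.
Chain via Orion Energy Co. → Redpoint Trust (R3): 48% × 29% × 11% = 1.5312% of Meridian Group plc.
Chain via Clearview Mining NL → Copperline Textiles S.p.A. (R3): 31% × 58% × 51% = 9.1698% of Meridian Group plc.
Aggregating (R2): 18.655% + 1.5312% + 9.1698% = 29.356%.

29.356%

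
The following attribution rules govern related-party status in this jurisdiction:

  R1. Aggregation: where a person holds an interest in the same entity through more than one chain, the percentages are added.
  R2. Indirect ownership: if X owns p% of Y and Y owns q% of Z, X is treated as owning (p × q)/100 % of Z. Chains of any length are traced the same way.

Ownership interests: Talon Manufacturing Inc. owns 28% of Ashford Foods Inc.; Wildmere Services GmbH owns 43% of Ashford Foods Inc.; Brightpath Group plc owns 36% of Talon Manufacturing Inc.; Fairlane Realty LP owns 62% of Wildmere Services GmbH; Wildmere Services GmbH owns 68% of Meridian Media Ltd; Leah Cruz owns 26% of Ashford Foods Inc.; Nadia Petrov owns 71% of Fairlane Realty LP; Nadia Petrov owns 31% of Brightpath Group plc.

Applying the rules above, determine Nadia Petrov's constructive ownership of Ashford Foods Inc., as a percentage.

Chain via Fairlane Realty LP → Wildmere Services GmbH (R2): 71% × 62% × 43% = 18.9286% of Ashford Foods Inc.
Chain via Brightpath Group plc → Talon Manufacturing Inc. (R2): 31% × 36% × 28% = 3.1248% of Ashford Foods Inc.
Aggregating (R1): 18.9286% + 3.1248% = 22.0534%.

22.0534%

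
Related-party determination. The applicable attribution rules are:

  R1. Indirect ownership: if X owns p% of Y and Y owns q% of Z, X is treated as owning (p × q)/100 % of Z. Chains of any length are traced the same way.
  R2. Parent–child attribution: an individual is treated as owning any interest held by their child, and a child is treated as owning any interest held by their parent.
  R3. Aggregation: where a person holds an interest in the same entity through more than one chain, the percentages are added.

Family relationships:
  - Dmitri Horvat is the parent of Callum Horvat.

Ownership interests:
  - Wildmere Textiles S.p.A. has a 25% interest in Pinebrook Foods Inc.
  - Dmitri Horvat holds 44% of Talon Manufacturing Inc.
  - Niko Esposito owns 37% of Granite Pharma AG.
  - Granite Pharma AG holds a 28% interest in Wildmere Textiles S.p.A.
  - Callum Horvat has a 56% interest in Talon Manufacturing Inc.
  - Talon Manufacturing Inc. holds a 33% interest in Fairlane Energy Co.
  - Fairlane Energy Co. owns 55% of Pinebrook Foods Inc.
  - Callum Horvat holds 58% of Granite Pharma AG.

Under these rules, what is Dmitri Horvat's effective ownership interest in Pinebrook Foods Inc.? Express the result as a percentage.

By parent–child attribution (R2), Dmitri Horvat is treated as also owning Callum Horvat's interest in Talon Manufacturing Inc, giving 44% + 56% = 100%.
By parent–child attribution (R2), Dmitri Horvat is treated as owning Callum Horvat's 58% interest in Granite Pharma AG.
Chain via Talon Manufacturing Inc. → Fairlane Energy Co. (R1): 100% × 33% × 55% = 18.15% of Pinebrook Foods Inc.
Chain via Granite Pharma AG → Wildmere Textiles S.p.A. (R1): 58% × 28% × 25% = 4.06% of Pinebrook Foods Inc.
Aggregating (R3): 18.15% + 4.06% = 22.21%.

22.21%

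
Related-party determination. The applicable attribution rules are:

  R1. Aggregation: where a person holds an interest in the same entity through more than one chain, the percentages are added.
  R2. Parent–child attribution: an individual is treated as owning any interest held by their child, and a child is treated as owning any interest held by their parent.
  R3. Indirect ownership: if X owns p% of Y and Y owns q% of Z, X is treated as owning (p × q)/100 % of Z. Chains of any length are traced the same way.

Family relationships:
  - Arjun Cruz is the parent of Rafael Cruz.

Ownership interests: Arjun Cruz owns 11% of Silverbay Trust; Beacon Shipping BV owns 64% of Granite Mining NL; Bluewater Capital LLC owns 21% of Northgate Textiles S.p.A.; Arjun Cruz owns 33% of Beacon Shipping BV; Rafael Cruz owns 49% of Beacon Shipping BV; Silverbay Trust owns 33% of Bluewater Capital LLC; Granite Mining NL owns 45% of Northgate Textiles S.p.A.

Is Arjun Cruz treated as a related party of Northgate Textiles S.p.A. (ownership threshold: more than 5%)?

By parent–child attribution (R2), Arjun Cruz is treated as also owning Rafael Cruz's interest in Beacon Shipping BV, giving 33% + 49% = 82%.
Chain via Silverbay Trust → Bluewater Capital LLC (R3): 11% × 33% × 21% = 0.7623% of Northgate Textiles S.p.A.
Chain via Beacon Shipping BV → Granite Mining NL (R3): 82% × 64% × 45% = 23.616% of Northgate Textiles S.p.A.
Aggregating (R1): 0.7623% + 23.616% = 24.3783%.
24.3783% exceeds the 5% threshold, so Arjun is a related party to Northgate Textiles S.p.A.

Yes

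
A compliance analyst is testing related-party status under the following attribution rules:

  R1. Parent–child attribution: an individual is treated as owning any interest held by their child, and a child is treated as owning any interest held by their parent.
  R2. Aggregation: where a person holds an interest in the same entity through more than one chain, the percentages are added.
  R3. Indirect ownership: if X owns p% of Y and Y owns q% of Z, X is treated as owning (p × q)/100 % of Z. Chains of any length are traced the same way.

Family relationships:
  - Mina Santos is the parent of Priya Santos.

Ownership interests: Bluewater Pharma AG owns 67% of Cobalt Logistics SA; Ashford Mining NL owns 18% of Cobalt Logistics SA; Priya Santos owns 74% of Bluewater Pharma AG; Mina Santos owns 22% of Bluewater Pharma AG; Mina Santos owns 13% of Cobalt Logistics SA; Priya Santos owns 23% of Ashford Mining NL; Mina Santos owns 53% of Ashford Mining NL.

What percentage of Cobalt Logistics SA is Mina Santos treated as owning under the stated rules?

By parent–child attribution (R1), Mina Santos is treated as also owning Priya Santos's interest in Ashford Mining NL, giving 53% + 23% = 76%.
By parent–child attribution (R1), Mina Santos is treated as also owning Priya Santos's interest in Bluewater Pharma AG, giving 22% + 74% = 96%.
Chain via Ashford Mining NL (R3): 76% × 18% = 13.68% of Cobalt Logistics SA.
Chain via Bluewater Pharma AG (R3): 96% × 67% = 64.32% of Cobalt Logistics SA.
Direct interest in Cobalt Logistics SA: 13%.
Aggregating (R2): 13.68% + 64.32% + 13% = 91%.

91%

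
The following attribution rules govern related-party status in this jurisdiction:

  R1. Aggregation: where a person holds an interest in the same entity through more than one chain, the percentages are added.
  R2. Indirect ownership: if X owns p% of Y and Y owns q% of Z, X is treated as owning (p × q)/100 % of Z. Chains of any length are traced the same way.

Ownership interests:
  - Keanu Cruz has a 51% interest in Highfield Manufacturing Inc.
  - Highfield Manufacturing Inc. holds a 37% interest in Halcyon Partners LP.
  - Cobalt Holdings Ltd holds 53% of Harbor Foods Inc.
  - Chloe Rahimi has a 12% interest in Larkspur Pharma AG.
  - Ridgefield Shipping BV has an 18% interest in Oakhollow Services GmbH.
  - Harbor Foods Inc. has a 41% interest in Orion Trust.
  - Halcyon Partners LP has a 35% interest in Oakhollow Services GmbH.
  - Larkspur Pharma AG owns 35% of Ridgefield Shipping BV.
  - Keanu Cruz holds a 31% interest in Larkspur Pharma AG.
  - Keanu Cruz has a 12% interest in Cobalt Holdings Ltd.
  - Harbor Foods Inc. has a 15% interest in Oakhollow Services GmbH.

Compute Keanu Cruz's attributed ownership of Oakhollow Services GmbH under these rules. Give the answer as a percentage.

Chain via Highfield Manufacturing Inc. → Halcyon Partners LP (R2): 51% × 37% × 35% = 6.6045% of Oakhollow Services GmbH.
Chain via Larkspur Pharma AG → Ridgefield Shipping BV (R2): 31% × 35% × 18% = 1.953% of Oakhollow Services GmbH.
Chain via Cobalt Holdings Ltd → Harbor Foods Inc. (R2): 12% × 53% × 15% = 0.954% of Oakhollow Services GmbH.
Aggregating (R1): 6.6045% + 1.953% + 0.954% = 9.5115%.

9.5115%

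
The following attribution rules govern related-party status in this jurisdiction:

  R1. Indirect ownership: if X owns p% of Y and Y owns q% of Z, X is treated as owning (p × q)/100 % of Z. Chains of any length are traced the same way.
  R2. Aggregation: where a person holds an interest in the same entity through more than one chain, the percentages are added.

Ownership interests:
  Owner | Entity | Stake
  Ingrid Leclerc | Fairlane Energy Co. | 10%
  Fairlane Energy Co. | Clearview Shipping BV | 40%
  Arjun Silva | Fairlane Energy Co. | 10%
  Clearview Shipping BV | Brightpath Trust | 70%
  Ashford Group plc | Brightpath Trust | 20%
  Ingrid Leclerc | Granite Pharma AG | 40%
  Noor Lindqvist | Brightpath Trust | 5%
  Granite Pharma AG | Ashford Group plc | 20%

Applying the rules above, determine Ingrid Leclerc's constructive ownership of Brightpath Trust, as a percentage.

4.4%

Chain via Granite Pharma AG → Ashford Group plc (R1): 40% × 20% × 20% = 1.6% of Brightpath Trust.
Chain via Fairlane Energy Co. → Clearview Shipping BV (R1): 10% × 40% × 70% = 2.8% of Brightpath Trust.
Aggregating (R2): 1.6% + 2.8% = 4.4%.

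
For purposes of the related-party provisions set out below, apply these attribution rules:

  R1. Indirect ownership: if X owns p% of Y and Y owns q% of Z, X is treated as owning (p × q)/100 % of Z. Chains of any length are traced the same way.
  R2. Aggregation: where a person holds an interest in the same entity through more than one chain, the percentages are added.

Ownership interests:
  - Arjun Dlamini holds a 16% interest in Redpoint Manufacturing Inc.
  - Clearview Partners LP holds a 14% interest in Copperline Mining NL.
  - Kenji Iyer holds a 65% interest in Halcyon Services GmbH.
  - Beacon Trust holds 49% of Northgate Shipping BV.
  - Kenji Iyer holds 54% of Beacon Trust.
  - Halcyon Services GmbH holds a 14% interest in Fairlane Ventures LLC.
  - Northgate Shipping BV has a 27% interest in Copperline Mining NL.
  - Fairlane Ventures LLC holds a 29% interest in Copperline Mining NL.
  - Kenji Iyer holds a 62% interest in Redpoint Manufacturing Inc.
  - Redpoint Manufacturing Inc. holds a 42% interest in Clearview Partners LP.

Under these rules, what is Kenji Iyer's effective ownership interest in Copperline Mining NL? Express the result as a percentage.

Chain via Beacon Trust → Northgate Shipping BV (R1): 54% × 49% × 27% = 7.1442% of Copperline Mining NL.
Chain via Redpoint Manufacturing Inc. → Clearview Partners LP (R1): 62% × 42% × 14% = 3.6456% of Copperline Mining NL.
Chain via Halcyon Services GmbH → Fairlane Ventures LLC (R1): 65% × 14% × 29% = 2.639% of Copperline Mining NL.
Aggregating (R2): 7.1442% + 3.6456% + 2.639% = 13.4288%.

13.4288%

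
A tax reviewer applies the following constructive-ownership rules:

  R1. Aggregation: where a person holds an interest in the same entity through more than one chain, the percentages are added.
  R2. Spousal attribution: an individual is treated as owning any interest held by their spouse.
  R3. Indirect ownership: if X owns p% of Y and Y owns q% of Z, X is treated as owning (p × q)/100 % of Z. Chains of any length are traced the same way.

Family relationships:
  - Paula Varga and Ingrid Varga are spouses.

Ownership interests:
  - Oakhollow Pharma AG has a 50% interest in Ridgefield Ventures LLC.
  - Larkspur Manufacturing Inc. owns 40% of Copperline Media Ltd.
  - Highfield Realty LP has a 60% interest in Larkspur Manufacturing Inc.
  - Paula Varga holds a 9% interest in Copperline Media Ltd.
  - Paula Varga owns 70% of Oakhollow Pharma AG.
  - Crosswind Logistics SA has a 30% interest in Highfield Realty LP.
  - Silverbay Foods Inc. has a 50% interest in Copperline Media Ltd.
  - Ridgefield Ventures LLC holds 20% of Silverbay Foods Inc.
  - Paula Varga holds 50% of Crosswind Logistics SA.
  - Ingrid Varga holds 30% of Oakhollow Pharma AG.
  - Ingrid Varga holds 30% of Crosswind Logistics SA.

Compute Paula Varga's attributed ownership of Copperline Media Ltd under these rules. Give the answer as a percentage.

By spousal attribution (R2), Paula Varga is treated as also owning Ingrid Varga's interest in Crosswind Logistics SA, giving 50% + 30% = 80%.
By spousal attribution (R2), Paula Varga is treated as also owning Ingrid Varga's interest in Oakhollow Pharma AG, giving 70% + 30% = 100%.
Chain via Crosswind Logistics SA → Highfield Realty LP → Larkspur Manufacturing Inc. (R3): 80% × 30% × 60% × 40% = 5.76% of Copperline Media Ltd.
Chain via Oakhollow Pharma AG → Ridgefield Ventures LLC → Silverbay Foods Inc. (R3): 100% × 50% × 20% × 50% = 5% of Copperline Media Ltd.
Direct interest in Copperline Media Ltd: 9%.
Aggregating (R1): 5.76% + 5% + 9% = 19.76%.

19.76%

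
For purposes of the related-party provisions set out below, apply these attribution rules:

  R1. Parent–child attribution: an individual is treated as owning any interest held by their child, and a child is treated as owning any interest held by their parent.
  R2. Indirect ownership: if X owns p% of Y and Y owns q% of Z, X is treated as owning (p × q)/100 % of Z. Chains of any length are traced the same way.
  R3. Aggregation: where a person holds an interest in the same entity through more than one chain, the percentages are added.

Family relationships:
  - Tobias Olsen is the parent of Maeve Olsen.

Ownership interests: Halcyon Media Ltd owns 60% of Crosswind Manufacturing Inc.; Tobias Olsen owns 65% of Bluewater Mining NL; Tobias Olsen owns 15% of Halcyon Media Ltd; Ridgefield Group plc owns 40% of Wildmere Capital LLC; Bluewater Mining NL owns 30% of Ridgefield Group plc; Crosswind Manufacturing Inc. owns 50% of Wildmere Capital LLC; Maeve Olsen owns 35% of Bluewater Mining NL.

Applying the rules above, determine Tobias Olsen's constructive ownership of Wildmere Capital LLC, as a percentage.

By parent–child attribution (R1), Tobias Olsen is treated as also owning Maeve Olsen's interest in Bluewater Mining NL, giving 65% + 35% = 100%.
Chain via Bluewater Mining NL → Ridgefield Group plc (R2): 100% × 30% × 40% = 12% of Wildmere Capital LLC.
Chain via Halcyon Media Ltd → Crosswind Manufacturing Inc. (R2): 15% × 60% × 50% = 4.5% of Wildmere Capital LLC.
Aggregating (R3): 12% + 4.5% = 16.5%.

16.5%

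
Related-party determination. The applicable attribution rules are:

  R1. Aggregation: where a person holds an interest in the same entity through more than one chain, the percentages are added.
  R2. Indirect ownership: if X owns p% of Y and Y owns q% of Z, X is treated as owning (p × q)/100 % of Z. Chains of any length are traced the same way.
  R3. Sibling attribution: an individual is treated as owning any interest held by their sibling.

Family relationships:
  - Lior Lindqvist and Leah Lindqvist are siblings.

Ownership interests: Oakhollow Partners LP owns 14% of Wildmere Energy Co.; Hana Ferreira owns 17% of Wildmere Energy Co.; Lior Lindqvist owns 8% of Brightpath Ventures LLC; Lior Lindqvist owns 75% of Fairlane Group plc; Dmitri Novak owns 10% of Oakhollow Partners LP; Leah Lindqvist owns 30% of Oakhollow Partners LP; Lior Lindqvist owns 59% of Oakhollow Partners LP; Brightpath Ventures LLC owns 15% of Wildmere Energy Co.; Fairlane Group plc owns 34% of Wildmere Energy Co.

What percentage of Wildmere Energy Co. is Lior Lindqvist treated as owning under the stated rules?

39.16%

By sibling attribution (R3), Lior Lindqvist is treated as also owning Leah Lindqvist's interest in Oakhollow Partners LP, giving 59% + 30% = 89%.
Chain via Brightpath Ventures LLC (R2): 8% × 15% = 1.2% of Wildmere Energy Co.
Chain via Oakhollow Partners LP (R2): 89% × 14% = 12.46% of Wildmere Energy Co.
Chain via Fairlane Group plc (R2): 75% × 34% = 25.5% of Wildmere Energy Co.
Aggregating (R1): 1.2% + 12.46% + 25.5% = 39.16%.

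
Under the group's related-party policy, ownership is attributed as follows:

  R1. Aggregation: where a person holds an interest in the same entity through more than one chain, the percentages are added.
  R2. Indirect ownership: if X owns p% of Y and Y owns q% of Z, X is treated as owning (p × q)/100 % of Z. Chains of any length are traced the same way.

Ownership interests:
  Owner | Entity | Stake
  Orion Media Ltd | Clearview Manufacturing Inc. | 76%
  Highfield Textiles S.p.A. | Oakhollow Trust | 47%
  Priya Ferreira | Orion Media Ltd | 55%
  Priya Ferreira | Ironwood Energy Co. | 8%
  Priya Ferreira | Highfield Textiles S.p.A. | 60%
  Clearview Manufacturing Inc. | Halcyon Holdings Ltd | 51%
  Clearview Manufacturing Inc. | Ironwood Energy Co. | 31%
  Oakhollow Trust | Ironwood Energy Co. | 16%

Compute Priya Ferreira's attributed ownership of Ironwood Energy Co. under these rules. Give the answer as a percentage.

25.47%

Chain via Highfield Textiles S.p.A. → Oakhollow Trust (R2): 60% × 47% × 16% = 4.512% of Ironwood Energy Co.
Chain via Orion Media Ltd → Clearview Manufacturing Inc. (R2): 55% × 76% × 31% = 12.958% of Ironwood Energy Co.
Direct interest in Ironwood Energy Co: 8%.
Aggregating (R1): 4.512% + 12.958% + 8% = 25.47%.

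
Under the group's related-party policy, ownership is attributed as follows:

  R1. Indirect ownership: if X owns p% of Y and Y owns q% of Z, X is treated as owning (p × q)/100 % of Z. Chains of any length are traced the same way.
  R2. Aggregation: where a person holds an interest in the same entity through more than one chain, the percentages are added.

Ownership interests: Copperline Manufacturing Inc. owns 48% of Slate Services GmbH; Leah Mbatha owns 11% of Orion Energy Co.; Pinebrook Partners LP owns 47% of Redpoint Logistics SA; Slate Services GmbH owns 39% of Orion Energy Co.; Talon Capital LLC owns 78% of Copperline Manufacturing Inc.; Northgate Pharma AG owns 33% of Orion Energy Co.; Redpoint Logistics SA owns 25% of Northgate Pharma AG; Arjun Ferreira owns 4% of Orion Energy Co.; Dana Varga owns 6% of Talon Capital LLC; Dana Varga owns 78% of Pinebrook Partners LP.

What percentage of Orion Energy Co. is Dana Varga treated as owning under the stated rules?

Chain via Pinebrook Partners LP → Redpoint Logistics SA → Northgate Pharma AG (R1): 78% × 47% × 25% × 33% = 3.02445% of Orion Energy Co.
Chain via Talon Capital LLC → Copperline Manufacturing Inc. → Slate Services GmbH (R1): 6% × 78% × 48% × 39% = 0.876096% of Orion Energy Co.
Aggregating (R2): 3.02445% + 0.876096% = 3.900546%.

3.900546%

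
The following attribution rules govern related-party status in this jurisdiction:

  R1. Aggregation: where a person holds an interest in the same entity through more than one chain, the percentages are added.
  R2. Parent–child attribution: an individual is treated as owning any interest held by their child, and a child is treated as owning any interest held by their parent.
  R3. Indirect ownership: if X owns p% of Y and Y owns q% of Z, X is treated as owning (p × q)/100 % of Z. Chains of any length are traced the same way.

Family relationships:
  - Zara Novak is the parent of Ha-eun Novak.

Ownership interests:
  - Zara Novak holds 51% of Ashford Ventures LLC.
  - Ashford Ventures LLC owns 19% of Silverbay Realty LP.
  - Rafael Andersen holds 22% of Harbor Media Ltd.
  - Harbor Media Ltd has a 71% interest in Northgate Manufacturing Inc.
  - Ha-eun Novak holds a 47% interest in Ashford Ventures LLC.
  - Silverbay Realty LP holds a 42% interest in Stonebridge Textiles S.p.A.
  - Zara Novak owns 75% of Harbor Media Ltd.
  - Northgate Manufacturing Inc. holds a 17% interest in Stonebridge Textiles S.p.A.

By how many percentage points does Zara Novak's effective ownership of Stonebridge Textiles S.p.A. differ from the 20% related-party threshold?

3.1271

By parent–child attribution (R2), Zara Novak is treated as also owning Ha-eun Novak's interest in Ashford Ventures LLC, giving 51% + 47% = 98%.
Chain via Ashford Ventures LLC → Silverbay Realty LP (R3): 98% × 19% × 42% = 7.8204% of Stonebridge Textiles S.p.A.
Chain via Harbor Media Ltd → Northgate Manufacturing Inc. (R3): 75% × 71% × 17% = 9.0525% of Stonebridge Textiles S.p.A.
Aggregating (R1): 7.8204% + 9.0525% = 16.8729%.
16.8729% falls short of the 20% threshold by 3.1271 percentage points.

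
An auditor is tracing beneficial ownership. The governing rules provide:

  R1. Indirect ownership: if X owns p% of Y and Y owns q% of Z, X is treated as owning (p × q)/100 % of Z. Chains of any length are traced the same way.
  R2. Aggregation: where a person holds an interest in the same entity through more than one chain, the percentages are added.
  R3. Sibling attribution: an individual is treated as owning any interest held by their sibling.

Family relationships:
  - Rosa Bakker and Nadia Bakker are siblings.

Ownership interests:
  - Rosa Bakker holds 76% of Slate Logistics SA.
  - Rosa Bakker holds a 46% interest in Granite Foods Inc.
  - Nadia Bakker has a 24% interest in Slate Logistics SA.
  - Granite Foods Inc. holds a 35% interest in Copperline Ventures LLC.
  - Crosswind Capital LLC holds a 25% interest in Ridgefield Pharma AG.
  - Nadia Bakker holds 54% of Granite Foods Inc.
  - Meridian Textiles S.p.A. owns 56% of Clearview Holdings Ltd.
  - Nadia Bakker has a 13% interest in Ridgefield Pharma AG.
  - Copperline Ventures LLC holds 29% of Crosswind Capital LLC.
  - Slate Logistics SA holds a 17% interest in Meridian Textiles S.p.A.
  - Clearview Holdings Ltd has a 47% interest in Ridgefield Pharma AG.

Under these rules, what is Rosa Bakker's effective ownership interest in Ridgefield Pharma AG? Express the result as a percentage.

By sibling attribution (R3), Rosa Bakker is treated as also owning Nadia Bakker's interest in Slate Logistics SA, giving 76% + 24% = 100%.
By sibling attribution (R3), Rosa Bakker is treated as also owning Nadia Bakker's interest in Granite Foods Inc, giving 46% + 54% = 100%.
By sibling attribution (R3), Rosa Bakker is treated as owning Nadia Bakker's 13% interest in Ridgefield Pharma AG.
Chain via Slate Logistics SA → Meridian Textiles S.p.A. → Clearview Holdings Ltd (R1): 100% × 17% × 56% × 47% = 4.4744% of Ridgefield Pharma AG.
Chain via Granite Foods Inc. → Copperline Ventures LLC → Crosswind Capital LLC (R1): 100% × 35% × 29% × 25% = 2.5375% of Ridgefield Pharma AG.
Direct interest in Ridgefield Pharma AG: 13%.
Aggregating (R2): 4.4744% + 2.5375% + 13% = 20.0119%.

20.0119%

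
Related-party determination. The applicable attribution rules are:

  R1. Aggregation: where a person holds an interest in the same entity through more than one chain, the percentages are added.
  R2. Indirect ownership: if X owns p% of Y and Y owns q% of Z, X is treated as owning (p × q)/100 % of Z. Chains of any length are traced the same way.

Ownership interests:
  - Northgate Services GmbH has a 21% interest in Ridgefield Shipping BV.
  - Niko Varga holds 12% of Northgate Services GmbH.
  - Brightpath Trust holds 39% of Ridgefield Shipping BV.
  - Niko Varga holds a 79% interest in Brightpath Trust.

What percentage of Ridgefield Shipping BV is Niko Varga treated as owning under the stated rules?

Chain via Northgate Services GmbH (R2): 12% × 21% = 2.52% of Ridgefield Shipping BV.
Chain via Brightpath Trust (R2): 79% × 39% = 30.81% of Ridgefield Shipping BV.
Aggregating (R1): 2.52% + 30.81% = 33.33%.

33.33%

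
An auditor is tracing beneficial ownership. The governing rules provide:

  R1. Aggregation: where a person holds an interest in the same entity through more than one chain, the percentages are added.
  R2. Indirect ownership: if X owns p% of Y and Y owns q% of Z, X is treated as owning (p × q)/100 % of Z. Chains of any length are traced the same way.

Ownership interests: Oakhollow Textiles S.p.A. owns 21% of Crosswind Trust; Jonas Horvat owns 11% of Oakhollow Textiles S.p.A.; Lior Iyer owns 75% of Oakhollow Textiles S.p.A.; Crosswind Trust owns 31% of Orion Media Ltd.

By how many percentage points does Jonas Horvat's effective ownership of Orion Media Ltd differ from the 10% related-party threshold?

Chain via Oakhollow Textiles S.p.A. → Crosswind Trust (R2): 11% × 21% × 31% = 0.7161% of Orion Media Ltd.
0.7161% falls short of the 10% threshold by 9.2839 percentage points.

9.2839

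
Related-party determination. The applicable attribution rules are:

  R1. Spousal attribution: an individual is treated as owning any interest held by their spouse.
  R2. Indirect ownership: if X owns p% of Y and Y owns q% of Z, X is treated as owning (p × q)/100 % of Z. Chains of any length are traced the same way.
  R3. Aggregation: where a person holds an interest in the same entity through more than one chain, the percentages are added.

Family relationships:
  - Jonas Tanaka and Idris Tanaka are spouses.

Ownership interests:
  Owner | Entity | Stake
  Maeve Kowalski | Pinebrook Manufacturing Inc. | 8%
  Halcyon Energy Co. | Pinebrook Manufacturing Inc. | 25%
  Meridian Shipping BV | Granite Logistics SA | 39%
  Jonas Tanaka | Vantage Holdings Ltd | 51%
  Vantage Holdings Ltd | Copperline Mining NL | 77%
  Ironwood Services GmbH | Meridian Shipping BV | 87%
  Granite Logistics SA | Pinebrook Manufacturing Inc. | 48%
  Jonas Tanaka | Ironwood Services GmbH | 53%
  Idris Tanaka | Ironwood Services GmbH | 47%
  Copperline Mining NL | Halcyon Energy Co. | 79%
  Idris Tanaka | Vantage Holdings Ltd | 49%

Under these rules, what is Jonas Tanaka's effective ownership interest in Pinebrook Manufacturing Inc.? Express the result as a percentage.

By spousal attribution (R1), Jonas Tanaka is treated as also owning Idris Tanaka's interest in Ironwood Services GmbH, giving 53% + 47% = 100%.
By spousal attribution (R1), Jonas Tanaka is treated as also owning Idris Tanaka's interest in Vantage Holdings Ltd, giving 51% + 49% = 100%.
Chain via Ironwood Services GmbH → Meridian Shipping BV → Granite Logistics SA (R2): 100% × 87% × 39% × 48% = 16.2864% of Pinebrook Manufacturing Inc.
Chain via Vantage Holdings Ltd → Copperline Mining NL → Halcyon Energy Co. (R2): 100% × 77% × 79% × 25% = 15.2075% of Pinebrook Manufacturing Inc.
Aggregating (R3): 16.2864% + 15.2075% = 31.4939%.

31.4939%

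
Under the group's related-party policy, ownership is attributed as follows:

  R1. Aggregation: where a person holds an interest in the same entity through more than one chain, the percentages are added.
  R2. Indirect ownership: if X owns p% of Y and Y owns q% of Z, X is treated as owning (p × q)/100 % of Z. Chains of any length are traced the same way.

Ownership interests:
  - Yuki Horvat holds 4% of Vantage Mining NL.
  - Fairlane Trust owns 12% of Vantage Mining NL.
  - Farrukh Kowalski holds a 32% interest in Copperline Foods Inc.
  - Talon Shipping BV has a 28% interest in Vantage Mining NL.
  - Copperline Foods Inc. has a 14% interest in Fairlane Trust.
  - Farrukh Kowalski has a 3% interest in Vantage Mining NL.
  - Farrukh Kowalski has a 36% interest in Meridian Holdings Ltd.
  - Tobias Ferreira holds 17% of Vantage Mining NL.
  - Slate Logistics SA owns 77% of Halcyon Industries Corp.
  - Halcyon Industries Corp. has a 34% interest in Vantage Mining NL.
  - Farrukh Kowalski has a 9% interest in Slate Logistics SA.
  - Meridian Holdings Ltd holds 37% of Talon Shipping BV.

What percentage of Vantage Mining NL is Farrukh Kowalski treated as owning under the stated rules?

Chain via Copperline Foods Inc. → Fairlane Trust (R2): 32% × 14% × 12% = 0.5376% of Vantage Mining NL.
Chain via Meridian Holdings Ltd → Talon Shipping BV (R2): 36% × 37% × 28% = 3.7296% of Vantage Mining NL.
Chain via Slate Logistics SA → Halcyon Industries Corp. (R2): 9% × 77% × 34% = 2.3562% of Vantage Mining NL.
Direct interest in Vantage Mining NL: 3%.
Aggregating (R1): 0.5376% + 3.7296% + 2.3562% + 3% = 9.6234%.

9.6234%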